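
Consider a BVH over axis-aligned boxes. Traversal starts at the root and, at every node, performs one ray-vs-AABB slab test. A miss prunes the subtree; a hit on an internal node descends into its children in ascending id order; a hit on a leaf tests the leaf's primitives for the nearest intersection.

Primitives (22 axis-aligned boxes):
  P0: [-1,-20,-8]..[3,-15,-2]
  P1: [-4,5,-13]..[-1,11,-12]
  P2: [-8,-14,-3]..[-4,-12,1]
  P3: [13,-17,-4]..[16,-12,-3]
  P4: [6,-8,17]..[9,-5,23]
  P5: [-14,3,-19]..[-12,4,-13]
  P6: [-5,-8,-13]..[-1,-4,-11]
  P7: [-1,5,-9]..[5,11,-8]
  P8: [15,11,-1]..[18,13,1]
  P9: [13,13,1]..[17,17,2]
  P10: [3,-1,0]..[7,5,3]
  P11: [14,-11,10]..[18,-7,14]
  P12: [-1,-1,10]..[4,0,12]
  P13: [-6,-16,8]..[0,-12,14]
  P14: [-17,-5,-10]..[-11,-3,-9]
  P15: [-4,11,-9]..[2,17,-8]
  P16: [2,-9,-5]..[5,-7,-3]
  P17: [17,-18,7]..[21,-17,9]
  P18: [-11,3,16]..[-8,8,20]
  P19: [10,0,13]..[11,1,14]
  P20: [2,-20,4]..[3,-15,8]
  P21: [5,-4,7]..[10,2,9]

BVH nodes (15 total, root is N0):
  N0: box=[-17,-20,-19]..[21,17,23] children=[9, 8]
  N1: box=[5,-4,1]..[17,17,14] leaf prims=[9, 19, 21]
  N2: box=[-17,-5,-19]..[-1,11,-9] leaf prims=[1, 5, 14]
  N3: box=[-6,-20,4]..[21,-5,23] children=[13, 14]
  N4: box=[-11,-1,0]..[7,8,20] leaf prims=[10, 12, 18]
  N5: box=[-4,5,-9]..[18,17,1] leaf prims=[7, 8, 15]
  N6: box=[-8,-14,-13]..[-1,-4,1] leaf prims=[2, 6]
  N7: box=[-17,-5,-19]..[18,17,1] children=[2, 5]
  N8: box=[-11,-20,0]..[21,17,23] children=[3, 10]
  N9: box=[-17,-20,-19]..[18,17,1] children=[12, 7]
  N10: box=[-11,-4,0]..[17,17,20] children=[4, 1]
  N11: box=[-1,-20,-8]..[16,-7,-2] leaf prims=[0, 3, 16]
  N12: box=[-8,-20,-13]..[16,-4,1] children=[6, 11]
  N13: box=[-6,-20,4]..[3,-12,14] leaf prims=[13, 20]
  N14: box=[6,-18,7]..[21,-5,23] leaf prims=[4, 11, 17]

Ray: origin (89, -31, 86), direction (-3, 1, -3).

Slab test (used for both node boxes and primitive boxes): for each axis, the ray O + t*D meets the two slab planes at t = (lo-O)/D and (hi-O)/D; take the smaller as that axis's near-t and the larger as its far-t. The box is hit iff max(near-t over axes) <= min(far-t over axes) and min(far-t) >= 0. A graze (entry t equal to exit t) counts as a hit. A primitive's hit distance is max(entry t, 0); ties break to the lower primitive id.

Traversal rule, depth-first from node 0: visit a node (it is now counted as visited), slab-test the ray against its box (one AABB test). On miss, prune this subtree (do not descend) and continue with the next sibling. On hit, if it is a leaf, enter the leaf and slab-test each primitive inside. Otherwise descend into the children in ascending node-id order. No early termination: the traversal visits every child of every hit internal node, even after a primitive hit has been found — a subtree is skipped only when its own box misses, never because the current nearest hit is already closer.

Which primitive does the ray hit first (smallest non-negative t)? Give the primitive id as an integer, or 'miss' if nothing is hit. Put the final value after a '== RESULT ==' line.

Traverse from the root:
N0 x:[68/3,106/3] y:[11,48] z:[21,35] -> hit [68/3,35], descend [8, 9]
  N8 x:[68/3,100/3] y:[11,48] z:[21,86/3] -> hit [68/3,86/3], descend [3, 10]
    N3 x:[68/3,95/3] y:[11,26] z:[21,82/3] -> hit [68/3,26], descend [13, 14]
      N13 x:[86/3,95/3] y:[11,19] z:[24,82/3] -> miss, prune
      N14 x:[68/3,83/3] y:[13,26] z:[21,79/3] -> hit [68/3,26] leaf, test {P4(miss), P11@t=24, P17(miss)}
    N10 x:[24,100/3] y:[27,48] z:[22,86/3] -> hit [27,86/3], descend [1, 4]
      N1 x:[24,28] y:[27,48] z:[24,85/3] -> hit [27,28] leaf, test {P9(miss), P19(miss), P21(miss)}
      N4 x:[82/3,100/3] y:[30,39] z:[22,86/3] -> miss, prune
  N9 x:[71/3,106/3] y:[11,48] z:[85/3,35] -> hit [85/3,35], descend [7, 12]
    N7 x:[71/3,106/3] y:[26,48] z:[85/3,35] -> hit [85/3,35], descend [2, 5]
      N2 x:[30,106/3] y:[26,42] z:[95/3,35] -> hit [95/3,35] leaf, test {P1(miss), P5@t=34, P14(miss)}
      N5 x:[71/3,31] y:[36,48] z:[85/3,95/3] -> miss, prune
    N12 x:[73/3,97/3] y:[11,27] z:[85/3,33] -> miss, prune

13 AABB tests over nodes [0, 8, 3, 13, 14, 10, 1, 4, 9, 7, 2, 5, 12]; 3 leaves entered; closest P11.

== RESULT ==
11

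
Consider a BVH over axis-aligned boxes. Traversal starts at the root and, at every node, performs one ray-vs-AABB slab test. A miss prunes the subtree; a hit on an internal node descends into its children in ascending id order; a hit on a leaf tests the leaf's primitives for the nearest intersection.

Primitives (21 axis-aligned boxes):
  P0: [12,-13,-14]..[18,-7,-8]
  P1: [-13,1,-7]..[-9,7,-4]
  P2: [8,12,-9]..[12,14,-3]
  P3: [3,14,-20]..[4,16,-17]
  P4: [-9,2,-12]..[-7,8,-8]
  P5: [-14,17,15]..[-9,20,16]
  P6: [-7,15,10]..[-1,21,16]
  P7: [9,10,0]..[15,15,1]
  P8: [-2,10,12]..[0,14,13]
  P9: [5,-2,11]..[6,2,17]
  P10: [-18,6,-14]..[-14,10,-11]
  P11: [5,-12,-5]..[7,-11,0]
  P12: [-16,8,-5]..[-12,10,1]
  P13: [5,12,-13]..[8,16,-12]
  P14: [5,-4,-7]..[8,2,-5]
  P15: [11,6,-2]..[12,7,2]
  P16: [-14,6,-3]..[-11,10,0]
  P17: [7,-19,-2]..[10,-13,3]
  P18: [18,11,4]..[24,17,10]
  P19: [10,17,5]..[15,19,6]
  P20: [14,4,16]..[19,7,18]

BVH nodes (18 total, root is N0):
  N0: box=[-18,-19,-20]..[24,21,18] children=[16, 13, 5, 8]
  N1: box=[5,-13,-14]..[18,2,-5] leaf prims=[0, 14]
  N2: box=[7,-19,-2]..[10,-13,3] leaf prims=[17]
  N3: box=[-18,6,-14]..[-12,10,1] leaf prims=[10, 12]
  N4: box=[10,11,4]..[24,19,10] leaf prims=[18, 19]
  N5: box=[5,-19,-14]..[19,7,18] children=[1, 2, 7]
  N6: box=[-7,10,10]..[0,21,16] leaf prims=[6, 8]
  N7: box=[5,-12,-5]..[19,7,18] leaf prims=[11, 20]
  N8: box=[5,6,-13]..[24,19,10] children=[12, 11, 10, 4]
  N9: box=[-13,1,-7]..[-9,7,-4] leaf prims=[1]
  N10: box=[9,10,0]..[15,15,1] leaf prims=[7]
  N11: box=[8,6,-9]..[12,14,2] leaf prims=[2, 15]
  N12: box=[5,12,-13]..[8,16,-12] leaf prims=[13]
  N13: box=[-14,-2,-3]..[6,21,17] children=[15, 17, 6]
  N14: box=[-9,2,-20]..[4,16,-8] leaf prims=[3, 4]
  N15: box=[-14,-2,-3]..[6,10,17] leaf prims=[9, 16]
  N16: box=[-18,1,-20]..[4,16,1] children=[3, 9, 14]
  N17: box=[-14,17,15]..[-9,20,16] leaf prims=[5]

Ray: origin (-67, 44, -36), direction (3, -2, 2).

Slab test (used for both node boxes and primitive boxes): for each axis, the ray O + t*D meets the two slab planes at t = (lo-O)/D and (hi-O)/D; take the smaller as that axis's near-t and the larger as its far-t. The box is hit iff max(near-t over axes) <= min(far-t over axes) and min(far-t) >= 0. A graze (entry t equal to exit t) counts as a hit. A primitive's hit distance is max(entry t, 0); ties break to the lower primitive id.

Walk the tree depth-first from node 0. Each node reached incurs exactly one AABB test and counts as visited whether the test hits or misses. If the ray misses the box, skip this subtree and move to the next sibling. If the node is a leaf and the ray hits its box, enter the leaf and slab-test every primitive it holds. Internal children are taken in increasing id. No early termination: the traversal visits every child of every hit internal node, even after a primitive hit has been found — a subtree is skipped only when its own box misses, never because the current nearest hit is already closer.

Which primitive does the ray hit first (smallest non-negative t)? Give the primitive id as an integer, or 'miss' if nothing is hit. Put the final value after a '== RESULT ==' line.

Trace the traversal:
N0 x:[49/3,91/3] y:[23/2,63/2] z:[8,27] -> hit [49/3,27], descend [5, 8, 13, 16]
  N5 x:[24,86/3] y:[37/2,63/2] z:[11,27] -> hit [24,27], descend [1, 2, 7]
    N1 x:[24,85/3] y:[21,57/2] z:[11,31/2] -> miss, prune
    N2 x:[74/3,77/3] y:[57/2,63/2] z:[17,39/2] -> miss, prune
    N7 x:[24,86/3] y:[37/2,28] z:[31/2,27] -> hit [24,27] leaf, test {P11(miss), P20(miss)}
  N8 x:[24,91/3] y:[25/2,19] z:[23/2,23] -> miss, prune
  N13 x:[53/3,73/3] y:[23/2,23] z:[33/2,53/2] -> hit [53/3,23], descend [6, 15, 17]
    N6 x:[20,67/3] y:[23/2,17] z:[23,26] -> miss, prune
    N15 x:[53/3,73/3] y:[17,23] z:[33/2,53/2] -> hit [53/3,23] leaf, test {P9(miss), P16@t=53/3}
    N17 x:[53/3,58/3] y:[12,27/2] z:[51/2,26] -> miss, prune
  N16 x:[49/3,71/3] y:[14,43/2] z:[8,37/2] -> hit [49/3,37/2], descend [3, 9, 14]
    N3 x:[49/3,55/3] y:[17,19] z:[11,37/2] -> hit [17,55/3] leaf, test {P10(miss), P12@t=17}
    N9 x:[18,58/3] y:[37/2,43/2] z:[29/2,16] -> miss, prune
    N14 x:[58/3,71/3] y:[14,21] z:[8,14] -> miss, prune

Visited [0, 5, 1, 2, 7, 8, 13, 6, 15, 17, 16, 3, 9, 14]. Tests: 14 box, 3 leaf. Nearest: P12.

== RESULT ==
12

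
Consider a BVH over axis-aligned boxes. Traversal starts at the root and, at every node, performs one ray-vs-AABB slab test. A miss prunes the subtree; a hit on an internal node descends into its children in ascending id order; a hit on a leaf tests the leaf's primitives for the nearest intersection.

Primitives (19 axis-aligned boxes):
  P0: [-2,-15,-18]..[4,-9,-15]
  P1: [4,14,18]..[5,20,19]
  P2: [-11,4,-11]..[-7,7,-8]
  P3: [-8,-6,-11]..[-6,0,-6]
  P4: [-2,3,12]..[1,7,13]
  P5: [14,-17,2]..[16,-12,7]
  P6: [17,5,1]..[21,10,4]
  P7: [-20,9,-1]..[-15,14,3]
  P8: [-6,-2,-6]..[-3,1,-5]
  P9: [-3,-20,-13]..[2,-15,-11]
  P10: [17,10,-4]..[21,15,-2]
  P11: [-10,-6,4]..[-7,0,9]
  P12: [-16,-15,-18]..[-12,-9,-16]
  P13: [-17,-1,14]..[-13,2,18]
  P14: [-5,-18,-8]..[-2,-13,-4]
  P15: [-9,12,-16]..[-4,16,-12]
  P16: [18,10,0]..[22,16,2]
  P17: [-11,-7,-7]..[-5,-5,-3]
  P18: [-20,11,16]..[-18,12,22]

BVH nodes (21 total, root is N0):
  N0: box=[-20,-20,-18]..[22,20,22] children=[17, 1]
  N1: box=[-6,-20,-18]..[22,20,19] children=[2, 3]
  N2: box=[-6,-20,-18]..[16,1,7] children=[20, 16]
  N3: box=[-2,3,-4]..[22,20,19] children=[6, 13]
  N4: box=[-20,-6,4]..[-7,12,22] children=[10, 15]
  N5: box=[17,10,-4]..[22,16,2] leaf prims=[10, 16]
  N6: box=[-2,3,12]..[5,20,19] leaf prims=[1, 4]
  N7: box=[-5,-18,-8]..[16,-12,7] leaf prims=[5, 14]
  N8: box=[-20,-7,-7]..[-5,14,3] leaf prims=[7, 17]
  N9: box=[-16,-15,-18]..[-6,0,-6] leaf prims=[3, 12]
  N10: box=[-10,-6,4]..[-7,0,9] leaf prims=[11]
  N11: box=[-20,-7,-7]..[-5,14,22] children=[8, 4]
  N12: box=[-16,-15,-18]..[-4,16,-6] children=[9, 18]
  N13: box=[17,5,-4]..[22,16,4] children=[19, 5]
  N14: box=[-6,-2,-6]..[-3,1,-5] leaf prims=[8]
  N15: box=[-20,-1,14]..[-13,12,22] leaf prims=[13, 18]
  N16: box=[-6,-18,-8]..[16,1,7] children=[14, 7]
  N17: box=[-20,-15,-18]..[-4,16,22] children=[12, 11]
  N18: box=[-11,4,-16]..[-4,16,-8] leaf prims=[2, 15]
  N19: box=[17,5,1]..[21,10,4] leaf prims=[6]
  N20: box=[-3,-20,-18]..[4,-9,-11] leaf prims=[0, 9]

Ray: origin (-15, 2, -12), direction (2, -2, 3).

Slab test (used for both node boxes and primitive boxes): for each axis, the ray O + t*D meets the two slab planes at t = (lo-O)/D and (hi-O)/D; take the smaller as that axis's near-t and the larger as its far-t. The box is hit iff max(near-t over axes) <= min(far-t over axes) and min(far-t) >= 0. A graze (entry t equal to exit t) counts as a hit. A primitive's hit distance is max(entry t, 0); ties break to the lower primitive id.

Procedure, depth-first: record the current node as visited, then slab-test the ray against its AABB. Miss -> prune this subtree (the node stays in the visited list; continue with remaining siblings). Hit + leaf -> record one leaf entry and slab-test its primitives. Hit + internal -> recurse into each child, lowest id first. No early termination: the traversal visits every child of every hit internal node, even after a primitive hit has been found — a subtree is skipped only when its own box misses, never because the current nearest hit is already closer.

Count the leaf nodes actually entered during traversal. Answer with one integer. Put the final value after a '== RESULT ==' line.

Traverse from the root:
N0 x:[-5/2,37/2] y:[-9,11] z:[-2,34/3] -> hit [-2,11], descend [1, 17]
  N1 x:[9/2,37/2] y:[-9,11] z:[-2,31/3] -> hit [9/2,31/3], descend [2, 3]
    N2 x:[9/2,31/2] y:[1/2,11] z:[-2,19/3] -> hit [9/2,19/3], descend [16, 20]
      N16 x:[9/2,31/2] y:[1/2,10] z:[4/3,19/3] -> hit [9/2,19/3], descend [7, 14]
        N7 x:[5,31/2] y:[7,10] z:[4/3,19/3] -> miss, prune
        N14 x:[9/2,6] y:[1/2,2] z:[2,7/3] -> miss, prune
      N20 x:[6,19/2] y:[11/2,11] z:[-2,1/3] -> miss, prune
    N3 x:[13/2,37/2] y:[-9,-1/2] z:[8/3,31/3] -> miss, prune
  N17 x:[-5/2,11/2] y:[-7,17/2] z:[-2,34/3] -> hit [-2,11/2], descend [11, 12]
    N11 x:[-5/2,5] y:[-6,9/2] z:[5/3,34/3] -> hit [5/3,9/2], descend [4, 8]
      N4 x:[-5/2,4] y:[-5,4] z:[16/3,34/3] -> miss, prune
      N8 x:[-5/2,5] y:[-6,9/2] z:[5/3,5] -> hit [5/3,9/2] leaf, test {P7(miss), P17(miss)}
    N12 x:[-1/2,11/2] y:[-7,17/2] z:[-2,2] -> hit [-1/2,2], descend [9, 18]
      N9 x:[-1/2,9/2] y:[1,17/2] z:[-2,2] -> hit [1,2] leaf, test {P3(miss), P12(miss)}
      N18 x:[2,11/2] y:[-7,-1] z:[-4/3,4/3] -> miss, prune

order=[0, 1, 2, 16, 7, 14, 20, 3, 17, 11, 4, 8, 12, 9, 18]  |boxes|=15  |leaves|=2  hit=miss

== RESULT ==
2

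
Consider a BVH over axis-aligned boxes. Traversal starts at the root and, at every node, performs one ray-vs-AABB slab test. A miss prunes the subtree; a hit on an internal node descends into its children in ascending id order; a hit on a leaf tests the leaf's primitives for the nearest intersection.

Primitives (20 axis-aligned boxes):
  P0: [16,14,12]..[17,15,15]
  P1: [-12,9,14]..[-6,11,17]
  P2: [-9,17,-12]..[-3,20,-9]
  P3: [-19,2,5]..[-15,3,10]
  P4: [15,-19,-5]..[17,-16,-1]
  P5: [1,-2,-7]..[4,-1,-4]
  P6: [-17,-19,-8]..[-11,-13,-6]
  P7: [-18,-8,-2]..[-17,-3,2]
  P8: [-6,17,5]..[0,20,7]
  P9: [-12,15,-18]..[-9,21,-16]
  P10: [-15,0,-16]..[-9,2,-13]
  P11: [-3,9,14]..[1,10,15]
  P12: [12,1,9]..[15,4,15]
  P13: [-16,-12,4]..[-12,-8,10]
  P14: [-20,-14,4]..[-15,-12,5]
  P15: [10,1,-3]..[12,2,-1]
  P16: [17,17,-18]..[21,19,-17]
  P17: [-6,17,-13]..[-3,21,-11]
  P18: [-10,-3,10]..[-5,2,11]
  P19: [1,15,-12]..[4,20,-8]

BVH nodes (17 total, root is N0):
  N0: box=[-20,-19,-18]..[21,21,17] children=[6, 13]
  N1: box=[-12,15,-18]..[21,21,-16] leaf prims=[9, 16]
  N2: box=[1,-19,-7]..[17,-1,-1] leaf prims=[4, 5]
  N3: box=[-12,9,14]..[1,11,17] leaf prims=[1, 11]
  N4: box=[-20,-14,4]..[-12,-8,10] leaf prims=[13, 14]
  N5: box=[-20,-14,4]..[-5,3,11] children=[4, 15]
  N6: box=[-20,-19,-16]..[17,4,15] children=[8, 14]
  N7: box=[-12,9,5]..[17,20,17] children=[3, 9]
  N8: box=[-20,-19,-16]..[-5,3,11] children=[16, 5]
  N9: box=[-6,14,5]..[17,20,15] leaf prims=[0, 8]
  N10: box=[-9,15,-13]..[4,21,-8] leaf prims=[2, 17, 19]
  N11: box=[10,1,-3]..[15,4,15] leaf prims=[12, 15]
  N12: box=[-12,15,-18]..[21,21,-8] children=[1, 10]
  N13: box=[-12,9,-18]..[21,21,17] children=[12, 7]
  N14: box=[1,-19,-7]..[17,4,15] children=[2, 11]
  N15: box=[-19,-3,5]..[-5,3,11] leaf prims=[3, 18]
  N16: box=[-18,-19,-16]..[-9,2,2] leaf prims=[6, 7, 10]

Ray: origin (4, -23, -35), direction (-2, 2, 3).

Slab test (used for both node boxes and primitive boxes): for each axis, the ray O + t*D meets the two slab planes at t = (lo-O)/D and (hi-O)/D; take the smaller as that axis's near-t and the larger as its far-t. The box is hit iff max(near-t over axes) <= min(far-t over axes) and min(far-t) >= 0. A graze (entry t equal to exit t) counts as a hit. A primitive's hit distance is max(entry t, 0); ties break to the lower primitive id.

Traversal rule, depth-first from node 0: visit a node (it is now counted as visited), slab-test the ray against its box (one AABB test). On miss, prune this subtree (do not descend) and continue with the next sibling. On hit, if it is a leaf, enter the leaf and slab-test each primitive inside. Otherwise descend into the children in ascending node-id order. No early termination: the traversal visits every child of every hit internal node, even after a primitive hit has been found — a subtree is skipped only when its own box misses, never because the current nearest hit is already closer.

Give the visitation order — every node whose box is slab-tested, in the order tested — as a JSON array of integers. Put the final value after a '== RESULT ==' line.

Traverse from the root:
N0 x:[-17/2,12] y:[2,22] z:[17/3,52/3] -> hit [17/3,12], descend [6, 13]
  N6 x:[-13/2,12] y:[2,27/2] z:[19/3,50/3] -> hit [19/3,12], descend [8, 14]
    N8 x:[9/2,12] y:[2,13] z:[19/3,46/3] -> hit [19/3,12], descend [5, 16]
      N5 x:[9/2,12] y:[9/2,13] z:[13,46/3] -> miss, prune
      N16 x:[13/2,11] y:[2,25/2] z:[19/3,37/3] -> hit [13/2,11] leaf, test {P6(miss), P7(miss), P10(miss)}
    N14 x:[-13/2,3/2] y:[2,27/2] z:[28/3,50/3] -> miss, prune
  N13 x:[-17/2,8] y:[16,22] z:[17/3,52/3] -> miss, prune

Summary -> nodes [0, 6, 8, 5, 16, 14, 13]; box-tests=7; leaf-entries=1; first=miss

== RESULT ==
[0, 6, 8, 5, 16, 14, 13]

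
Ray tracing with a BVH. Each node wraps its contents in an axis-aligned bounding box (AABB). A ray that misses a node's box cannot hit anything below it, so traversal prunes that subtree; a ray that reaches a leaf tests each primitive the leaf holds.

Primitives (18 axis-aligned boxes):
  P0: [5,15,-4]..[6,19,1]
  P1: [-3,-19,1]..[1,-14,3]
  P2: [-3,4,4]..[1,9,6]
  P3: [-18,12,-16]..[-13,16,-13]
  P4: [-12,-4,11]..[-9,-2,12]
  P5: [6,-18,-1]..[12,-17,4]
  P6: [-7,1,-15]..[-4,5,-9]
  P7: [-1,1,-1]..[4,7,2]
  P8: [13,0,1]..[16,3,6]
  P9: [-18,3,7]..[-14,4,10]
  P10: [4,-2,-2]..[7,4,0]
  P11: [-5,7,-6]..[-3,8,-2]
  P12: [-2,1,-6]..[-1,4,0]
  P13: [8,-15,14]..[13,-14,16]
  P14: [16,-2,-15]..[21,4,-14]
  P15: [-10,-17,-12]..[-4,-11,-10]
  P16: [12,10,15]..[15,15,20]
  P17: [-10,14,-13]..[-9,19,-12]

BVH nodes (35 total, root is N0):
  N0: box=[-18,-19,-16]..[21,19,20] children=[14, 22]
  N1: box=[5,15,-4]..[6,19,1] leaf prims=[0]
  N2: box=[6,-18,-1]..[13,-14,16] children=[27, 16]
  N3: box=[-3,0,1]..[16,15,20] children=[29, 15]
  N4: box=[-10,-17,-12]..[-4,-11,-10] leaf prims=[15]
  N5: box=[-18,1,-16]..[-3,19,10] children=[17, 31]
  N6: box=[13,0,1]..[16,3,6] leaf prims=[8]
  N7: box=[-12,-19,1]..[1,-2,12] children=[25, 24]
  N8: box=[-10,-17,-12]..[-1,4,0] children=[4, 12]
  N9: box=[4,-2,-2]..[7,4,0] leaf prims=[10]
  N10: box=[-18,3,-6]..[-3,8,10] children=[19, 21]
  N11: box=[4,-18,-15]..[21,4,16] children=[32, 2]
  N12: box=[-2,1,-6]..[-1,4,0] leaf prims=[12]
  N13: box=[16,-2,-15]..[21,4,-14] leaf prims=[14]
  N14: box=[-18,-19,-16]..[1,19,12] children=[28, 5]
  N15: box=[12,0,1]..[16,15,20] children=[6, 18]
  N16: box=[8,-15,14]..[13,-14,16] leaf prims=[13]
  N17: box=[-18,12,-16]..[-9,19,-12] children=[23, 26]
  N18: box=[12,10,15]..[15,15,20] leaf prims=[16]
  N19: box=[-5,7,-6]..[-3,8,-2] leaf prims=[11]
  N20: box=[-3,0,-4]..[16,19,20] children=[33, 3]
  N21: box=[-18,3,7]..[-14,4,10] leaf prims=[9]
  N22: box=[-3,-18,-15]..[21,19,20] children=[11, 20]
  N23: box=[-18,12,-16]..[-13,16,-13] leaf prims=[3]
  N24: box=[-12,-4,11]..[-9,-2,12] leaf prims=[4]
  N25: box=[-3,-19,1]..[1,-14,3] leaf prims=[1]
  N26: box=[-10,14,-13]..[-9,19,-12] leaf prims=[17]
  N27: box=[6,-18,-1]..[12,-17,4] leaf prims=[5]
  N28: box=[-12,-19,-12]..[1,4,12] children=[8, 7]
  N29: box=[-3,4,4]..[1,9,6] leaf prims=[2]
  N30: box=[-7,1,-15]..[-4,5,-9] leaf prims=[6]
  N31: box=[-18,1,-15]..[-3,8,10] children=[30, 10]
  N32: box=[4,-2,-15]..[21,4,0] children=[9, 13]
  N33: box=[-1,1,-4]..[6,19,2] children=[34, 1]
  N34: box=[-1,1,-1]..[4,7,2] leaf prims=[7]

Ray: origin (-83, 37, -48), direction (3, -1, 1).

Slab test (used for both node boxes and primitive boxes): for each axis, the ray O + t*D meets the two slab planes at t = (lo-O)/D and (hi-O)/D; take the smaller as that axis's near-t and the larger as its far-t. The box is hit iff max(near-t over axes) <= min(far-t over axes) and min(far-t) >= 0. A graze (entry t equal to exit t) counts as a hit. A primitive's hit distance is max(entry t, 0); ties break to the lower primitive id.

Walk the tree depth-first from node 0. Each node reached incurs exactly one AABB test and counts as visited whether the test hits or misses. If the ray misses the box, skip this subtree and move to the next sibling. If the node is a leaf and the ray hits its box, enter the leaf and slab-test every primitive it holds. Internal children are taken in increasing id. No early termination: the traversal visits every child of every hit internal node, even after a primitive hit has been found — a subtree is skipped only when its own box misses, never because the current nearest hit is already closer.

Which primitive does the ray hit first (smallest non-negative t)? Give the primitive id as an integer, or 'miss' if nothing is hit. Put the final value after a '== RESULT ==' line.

Trace the traversal:
N0 x:[65/3,104/3] y:[18,56] z:[32,68] -> hit [32,104/3], descend [14, 22]
  N14 x:[65/3,28] y:[18,56] z:[32,60] -> miss, prune
  N22 x:[80/3,104/3] y:[18,55] z:[33,68] -> hit [33,104/3], descend [11, 20]
    N11 x:[29,104/3] y:[33,55] z:[33,64] -> hit [33,104/3], descend [2, 32]
      N2 x:[89/3,32] y:[51,55] z:[47,64] -> miss, prune
      N32 x:[29,104/3] y:[33,39] z:[33,48] -> hit [33,104/3], descend [9, 13]
        N9 x:[29,30] y:[33,39] z:[46,48] -> miss, prune
        N13 x:[33,104/3] y:[33,39] z:[33,34] -> hit [33,34] leaf, test {P14@t=33}
    N20 x:[80/3,33] y:[18,37] z:[44,68] -> miss, prune

order=[0, 14, 22, 11, 2, 32, 9, 13, 20]  |boxes|=9  |leaves|=1  hit=P14

== RESULT ==
14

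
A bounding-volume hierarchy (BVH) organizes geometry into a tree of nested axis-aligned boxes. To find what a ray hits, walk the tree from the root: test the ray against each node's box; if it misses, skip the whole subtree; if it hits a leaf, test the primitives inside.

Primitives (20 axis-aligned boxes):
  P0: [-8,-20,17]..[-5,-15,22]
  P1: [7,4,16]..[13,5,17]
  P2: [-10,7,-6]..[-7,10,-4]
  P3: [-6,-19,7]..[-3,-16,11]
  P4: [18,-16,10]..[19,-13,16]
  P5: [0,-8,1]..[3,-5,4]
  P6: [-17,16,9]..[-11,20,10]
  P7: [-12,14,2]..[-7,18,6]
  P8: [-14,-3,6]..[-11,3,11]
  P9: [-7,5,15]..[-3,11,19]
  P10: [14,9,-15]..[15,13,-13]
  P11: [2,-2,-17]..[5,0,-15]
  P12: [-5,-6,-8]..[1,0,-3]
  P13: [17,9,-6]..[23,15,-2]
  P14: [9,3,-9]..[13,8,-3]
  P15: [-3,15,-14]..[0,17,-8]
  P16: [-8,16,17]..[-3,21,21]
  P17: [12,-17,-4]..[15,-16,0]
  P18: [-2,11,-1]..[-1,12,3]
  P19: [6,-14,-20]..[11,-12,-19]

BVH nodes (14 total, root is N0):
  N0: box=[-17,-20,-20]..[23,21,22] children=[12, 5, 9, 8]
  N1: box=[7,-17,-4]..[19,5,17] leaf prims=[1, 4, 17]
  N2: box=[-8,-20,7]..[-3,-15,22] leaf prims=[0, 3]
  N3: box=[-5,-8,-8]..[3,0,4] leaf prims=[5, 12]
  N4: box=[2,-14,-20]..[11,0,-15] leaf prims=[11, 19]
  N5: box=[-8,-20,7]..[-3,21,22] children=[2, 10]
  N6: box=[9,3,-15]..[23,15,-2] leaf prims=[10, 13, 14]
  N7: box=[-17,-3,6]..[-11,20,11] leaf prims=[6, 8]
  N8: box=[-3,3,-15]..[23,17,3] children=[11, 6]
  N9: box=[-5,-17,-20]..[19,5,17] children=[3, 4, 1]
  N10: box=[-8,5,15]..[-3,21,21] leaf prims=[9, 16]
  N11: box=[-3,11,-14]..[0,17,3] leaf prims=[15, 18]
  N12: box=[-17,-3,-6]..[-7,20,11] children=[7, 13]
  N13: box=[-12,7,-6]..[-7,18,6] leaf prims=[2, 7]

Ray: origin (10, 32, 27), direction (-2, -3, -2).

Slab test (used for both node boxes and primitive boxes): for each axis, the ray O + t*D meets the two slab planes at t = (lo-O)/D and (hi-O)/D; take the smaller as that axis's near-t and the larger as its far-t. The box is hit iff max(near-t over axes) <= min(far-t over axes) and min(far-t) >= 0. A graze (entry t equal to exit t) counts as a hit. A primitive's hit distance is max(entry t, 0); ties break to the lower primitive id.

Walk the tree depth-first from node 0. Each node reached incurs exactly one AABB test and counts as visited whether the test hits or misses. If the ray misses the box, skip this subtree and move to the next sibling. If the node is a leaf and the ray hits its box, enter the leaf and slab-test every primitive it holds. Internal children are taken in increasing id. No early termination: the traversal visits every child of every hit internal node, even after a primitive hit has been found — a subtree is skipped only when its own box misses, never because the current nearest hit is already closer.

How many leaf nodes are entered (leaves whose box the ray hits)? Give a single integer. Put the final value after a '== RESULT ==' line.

Trace the traversal:
N0 x:[-13/2,27/2] y:[11/3,52/3] z:[5/2,47/2] -> hit [11/3,27/2], descend [5, 8, 9, 12]
  N5 x:[13/2,9] y:[11/3,52/3] z:[5/2,10] -> hit [13/2,9], descend [2, 10]
    N2 x:[13/2,9] y:[47/3,52/3] z:[5/2,10] -> miss, prune
    N10 x:[13/2,9] y:[11/3,9] z:[3,6] -> miss, prune
  N8 x:[-13/2,13/2] y:[5,29/3] z:[12,21] -> miss, prune
  N9 x:[-9/2,15/2] y:[9,49/3] z:[5,47/2] -> miss, prune
  N12 x:[17/2,27/2] y:[4,35/3] z:[8,33/2] -> hit [17/2,35/3], descend [7, 13]
    N7 x:[21/2,27/2] y:[4,35/3] z:[8,21/2] -> hit [21/2,21/2] leaf, test {P6(miss), P8@t=21/2}
    N13 x:[17/2,11] y:[14/3,25/3] z:[21/2,33/2] -> miss, prune

Summary -> nodes [0, 5, 2, 10, 8, 9, 12, 7, 13]; box-tests=9; leaf-entries=1; first=P8

== RESULT ==
1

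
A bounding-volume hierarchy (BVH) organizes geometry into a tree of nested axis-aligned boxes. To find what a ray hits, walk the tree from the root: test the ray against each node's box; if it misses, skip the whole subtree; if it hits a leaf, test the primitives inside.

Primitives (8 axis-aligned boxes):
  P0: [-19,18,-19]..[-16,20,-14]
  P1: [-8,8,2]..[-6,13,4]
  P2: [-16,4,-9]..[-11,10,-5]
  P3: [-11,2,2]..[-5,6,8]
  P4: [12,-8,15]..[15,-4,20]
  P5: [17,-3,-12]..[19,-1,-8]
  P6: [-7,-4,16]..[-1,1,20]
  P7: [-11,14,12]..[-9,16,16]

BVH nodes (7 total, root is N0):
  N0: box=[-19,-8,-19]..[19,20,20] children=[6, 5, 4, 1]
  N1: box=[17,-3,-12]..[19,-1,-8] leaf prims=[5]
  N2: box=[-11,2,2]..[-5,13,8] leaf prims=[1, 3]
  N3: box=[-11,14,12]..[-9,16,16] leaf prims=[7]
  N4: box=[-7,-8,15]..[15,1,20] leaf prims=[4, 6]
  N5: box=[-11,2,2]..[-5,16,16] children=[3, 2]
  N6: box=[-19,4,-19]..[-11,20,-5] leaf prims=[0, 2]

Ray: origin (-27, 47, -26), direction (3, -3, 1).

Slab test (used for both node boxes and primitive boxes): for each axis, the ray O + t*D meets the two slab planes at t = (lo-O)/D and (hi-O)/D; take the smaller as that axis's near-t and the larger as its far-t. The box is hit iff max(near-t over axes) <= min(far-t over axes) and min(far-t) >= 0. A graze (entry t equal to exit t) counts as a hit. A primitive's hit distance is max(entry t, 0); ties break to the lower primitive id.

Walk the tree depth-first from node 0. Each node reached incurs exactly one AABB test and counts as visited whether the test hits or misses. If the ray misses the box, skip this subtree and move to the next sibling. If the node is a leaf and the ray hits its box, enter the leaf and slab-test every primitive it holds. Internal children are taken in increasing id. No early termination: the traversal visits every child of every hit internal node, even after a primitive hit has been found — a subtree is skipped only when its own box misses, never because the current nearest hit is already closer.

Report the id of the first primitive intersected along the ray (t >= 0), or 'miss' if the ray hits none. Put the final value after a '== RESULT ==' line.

Traverse from the root:
N0 x:[8/3,46/3] y:[9,55/3] z:[7,46] -> hit [9,46/3], descend [1, 4, 5, 6]
  N1 x:[44/3,46/3] y:[16,50/3] z:[14,18] -> miss, prune
  N4 x:[20/3,14] y:[46/3,55/3] z:[41,46] -> miss, prune
  N5 x:[16/3,22/3] y:[31/3,15] z:[28,42] -> miss, prune
  N6 x:[8/3,16/3] y:[9,43/3] z:[7,21] -> miss, prune

Visited [0, 1, 4, 5, 6]. Tests: 5 box, 0 leaf. Nearest: miss.

== RESULT ==
miss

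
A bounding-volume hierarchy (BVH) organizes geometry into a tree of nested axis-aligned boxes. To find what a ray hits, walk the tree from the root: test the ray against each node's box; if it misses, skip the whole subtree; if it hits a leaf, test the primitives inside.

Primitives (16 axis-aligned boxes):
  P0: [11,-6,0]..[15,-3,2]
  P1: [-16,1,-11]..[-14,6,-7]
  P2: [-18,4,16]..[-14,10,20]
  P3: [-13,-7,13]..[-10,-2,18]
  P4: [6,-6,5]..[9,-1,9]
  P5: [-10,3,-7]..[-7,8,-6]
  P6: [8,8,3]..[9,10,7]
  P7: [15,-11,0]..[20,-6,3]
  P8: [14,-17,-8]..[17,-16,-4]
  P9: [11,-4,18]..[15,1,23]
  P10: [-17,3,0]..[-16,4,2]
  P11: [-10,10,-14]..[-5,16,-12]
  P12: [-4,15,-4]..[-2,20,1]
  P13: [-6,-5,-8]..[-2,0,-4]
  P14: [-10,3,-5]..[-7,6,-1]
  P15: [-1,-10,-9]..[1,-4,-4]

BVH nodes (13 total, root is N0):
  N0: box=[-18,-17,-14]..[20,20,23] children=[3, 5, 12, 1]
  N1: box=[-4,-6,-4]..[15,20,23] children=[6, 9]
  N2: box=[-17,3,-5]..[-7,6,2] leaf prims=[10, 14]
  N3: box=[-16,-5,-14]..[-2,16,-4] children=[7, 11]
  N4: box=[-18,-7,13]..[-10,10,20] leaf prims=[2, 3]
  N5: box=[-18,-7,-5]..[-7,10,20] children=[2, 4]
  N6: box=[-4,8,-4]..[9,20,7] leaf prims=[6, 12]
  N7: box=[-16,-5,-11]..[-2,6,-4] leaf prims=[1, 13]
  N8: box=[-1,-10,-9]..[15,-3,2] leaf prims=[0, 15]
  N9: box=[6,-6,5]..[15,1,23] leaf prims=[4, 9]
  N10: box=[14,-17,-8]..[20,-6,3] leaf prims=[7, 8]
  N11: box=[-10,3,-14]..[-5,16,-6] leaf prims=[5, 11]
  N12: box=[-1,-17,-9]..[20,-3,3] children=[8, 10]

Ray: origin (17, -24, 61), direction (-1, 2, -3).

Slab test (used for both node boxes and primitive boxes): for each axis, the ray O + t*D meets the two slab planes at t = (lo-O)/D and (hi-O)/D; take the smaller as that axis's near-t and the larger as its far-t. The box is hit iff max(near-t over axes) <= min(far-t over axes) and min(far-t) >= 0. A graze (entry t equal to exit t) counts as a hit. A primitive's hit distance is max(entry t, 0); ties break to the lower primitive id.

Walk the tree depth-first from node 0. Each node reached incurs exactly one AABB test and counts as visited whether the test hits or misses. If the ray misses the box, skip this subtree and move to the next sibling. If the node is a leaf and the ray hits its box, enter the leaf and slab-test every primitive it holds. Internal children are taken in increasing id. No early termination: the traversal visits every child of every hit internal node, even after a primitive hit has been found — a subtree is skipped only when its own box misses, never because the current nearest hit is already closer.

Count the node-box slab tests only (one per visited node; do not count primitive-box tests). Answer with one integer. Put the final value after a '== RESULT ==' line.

Walk:
N0 x:[-3,35] y:[7/2,22] z:[38/3,25] -> hit [38/3,22], descend [1, 3, 5, 12]
  N1 x:[2,21] y:[9,22] z:[38/3,65/3] -> hit [38/3,21], descend [6, 9]
    N6 x:[8,21] y:[16,22] z:[18,65/3] -> hit [18,21] leaf, test {P6(miss), P12@t=20}
    N9 x:[2,11] y:[9,25/2] z:[38/3,56/3] -> miss, prune
  N3 x:[19,33] y:[19/2,20] z:[65/3,25] -> miss, prune
  N5 x:[24,35] y:[17/2,17] z:[41/3,22] -> miss, prune
  N12 x:[-3,18] y:[7/2,21/2] z:[58/3,70/3] -> miss, prune

7 AABB tests over nodes [0, 1, 6, 9, 3, 5, 12]; 1 leaf entered; closest P12.

== RESULT ==
7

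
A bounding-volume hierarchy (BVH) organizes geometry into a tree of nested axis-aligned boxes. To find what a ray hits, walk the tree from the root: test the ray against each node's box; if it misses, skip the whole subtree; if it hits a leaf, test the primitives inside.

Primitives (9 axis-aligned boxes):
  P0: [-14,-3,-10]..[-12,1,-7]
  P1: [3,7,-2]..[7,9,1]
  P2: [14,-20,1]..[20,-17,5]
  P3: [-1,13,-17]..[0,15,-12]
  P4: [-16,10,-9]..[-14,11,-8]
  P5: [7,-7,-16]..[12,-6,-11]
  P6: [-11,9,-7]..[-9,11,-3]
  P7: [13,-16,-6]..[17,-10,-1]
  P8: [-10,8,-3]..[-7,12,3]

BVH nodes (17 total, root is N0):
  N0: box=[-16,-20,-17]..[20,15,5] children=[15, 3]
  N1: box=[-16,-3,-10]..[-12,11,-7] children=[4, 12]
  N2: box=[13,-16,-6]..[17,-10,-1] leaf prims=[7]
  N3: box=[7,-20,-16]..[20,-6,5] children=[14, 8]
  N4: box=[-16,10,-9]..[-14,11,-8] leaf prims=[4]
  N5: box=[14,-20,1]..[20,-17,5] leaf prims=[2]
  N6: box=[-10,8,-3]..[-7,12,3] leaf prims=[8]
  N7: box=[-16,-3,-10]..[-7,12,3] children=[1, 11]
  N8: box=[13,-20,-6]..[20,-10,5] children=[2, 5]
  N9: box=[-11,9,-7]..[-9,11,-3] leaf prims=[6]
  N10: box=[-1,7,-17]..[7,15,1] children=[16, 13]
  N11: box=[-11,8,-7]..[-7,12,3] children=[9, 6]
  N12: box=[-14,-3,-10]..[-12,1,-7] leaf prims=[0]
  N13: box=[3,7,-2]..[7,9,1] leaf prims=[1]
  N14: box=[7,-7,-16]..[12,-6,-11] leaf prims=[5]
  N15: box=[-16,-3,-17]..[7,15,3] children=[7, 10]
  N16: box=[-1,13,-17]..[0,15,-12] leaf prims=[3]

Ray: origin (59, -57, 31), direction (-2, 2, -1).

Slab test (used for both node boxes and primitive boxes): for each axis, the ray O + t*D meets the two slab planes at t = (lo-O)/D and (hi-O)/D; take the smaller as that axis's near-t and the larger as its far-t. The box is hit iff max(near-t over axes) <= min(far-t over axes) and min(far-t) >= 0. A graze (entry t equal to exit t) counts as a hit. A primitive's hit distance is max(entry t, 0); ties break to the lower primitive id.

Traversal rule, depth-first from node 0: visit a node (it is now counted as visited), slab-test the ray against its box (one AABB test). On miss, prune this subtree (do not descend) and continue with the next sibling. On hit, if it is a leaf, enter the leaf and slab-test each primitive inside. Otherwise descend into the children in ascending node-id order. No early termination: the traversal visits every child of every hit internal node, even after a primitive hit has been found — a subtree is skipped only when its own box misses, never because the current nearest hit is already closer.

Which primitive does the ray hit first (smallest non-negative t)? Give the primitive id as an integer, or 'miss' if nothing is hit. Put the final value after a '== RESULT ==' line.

Walk:
N0 x:[39/2,75/2] y:[37/2,36] z:[26,48] -> hit [26,36], descend [3, 15]
  N3 x:[39/2,26] y:[37/2,51/2] z:[26,47] -> miss, prune
  N15 x:[26,75/2] y:[27,36] z:[28,48] -> hit [28,36], descend [7, 10]
    N7 x:[33,75/2] y:[27,69/2] z:[28,41] -> hit [33,69/2], descend [1, 11]
      N1 x:[71/2,75/2] y:[27,34] z:[38,41] -> miss, prune
      N11 x:[33,35] y:[65/2,69/2] z:[28,38] -> hit [33,69/2], descend [6, 9]
        N6 x:[33,69/2] y:[65/2,69/2] z:[28,34] -> hit [33,34] leaf, test {P8@t=33}
        N9 x:[34,35] y:[33,34] z:[34,38] -> hit [34,34] leaf, test {P6@t=34}
    N10 x:[26,30] y:[32,36] z:[30,48] -> miss, prune

Visited [0, 3, 15, 7, 1, 11, 6, 9, 10]. Tests: 9 box, 2 leaf. Nearest: P8.

== RESULT ==
8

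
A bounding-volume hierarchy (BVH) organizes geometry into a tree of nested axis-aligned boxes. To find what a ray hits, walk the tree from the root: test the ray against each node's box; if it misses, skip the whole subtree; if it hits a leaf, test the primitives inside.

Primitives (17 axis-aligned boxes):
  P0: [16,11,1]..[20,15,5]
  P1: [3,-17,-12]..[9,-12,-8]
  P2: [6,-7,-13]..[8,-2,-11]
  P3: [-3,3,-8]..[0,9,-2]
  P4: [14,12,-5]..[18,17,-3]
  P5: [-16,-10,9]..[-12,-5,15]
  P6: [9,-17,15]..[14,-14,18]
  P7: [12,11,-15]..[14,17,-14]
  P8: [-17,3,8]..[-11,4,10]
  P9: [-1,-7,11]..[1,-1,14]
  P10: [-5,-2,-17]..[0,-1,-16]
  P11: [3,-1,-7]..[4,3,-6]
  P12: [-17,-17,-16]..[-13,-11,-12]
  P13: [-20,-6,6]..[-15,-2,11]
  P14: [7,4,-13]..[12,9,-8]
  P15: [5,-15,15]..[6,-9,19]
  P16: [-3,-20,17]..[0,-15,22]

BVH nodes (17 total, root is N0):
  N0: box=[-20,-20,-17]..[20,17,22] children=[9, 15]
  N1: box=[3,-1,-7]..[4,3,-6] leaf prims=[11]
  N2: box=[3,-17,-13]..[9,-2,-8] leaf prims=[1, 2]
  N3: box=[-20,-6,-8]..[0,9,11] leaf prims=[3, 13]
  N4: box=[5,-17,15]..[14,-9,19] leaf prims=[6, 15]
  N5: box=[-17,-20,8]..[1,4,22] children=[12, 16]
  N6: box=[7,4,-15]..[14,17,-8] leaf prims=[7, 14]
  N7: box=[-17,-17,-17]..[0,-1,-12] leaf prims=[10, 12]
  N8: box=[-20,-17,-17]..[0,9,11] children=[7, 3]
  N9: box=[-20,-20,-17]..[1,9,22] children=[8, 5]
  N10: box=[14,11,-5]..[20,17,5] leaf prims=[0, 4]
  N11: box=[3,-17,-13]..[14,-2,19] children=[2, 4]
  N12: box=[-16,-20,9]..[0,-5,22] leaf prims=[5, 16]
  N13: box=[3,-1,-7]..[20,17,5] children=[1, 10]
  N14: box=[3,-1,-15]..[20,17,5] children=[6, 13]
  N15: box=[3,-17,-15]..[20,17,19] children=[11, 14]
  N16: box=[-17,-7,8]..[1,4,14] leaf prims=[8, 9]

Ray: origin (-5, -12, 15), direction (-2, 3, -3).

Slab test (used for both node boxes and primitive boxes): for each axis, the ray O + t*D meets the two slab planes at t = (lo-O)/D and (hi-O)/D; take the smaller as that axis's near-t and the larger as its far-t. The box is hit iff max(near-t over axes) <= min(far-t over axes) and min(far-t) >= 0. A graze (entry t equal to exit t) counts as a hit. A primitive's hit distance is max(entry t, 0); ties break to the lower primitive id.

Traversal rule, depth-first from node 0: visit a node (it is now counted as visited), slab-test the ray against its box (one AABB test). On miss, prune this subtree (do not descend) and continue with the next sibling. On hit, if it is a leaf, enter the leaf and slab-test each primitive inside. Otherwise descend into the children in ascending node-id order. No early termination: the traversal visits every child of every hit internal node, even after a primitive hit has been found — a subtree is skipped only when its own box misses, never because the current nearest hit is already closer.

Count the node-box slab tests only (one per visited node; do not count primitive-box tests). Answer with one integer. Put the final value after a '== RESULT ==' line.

Trace the traversal:
N0 x:[-25/2,15/2] y:[-8/3,29/3] z:[-7/3,32/3] -> hit [-7/3,15/2], descend [9, 15]
  N9 x:[-3,15/2] y:[-8/3,7] z:[-7/3,32/3] -> hit [-7/3,7], descend [5, 8]
    N5 x:[-3,6] y:[-8/3,16/3] z:[-7/3,7/3] -> hit [-7/3,7/3], descend [12, 16]
      N12 x:[-5/2,11/2] y:[-8/3,7/3] z:[-7/3,2] -> hit [-7/3,2] leaf, test {P5(miss), P16(miss)}
      N16 x:[-3,6] y:[5/3,16/3] z:[1/3,7/3] -> hit [5/3,7/3] leaf, test {P8(miss), P9(miss)}
    N8 x:[-5/2,15/2] y:[-5/3,7] z:[4/3,32/3] -> hit [4/3,7], descend [3, 7]
      N3 x:[-5/2,15/2] y:[2,7] z:[4/3,23/3] -> hit [2,7] leaf, test {P3(miss), P13(miss)}
      N7 x:[-5/2,6] y:[-5/3,11/3] z:[9,32/3] -> miss, prune
  N15 x:[-25/2,-4] y:[-5/3,29/3] z:[-4/3,10] -> miss, prune

Summary -> nodes [0, 9, 5, 12, 16, 8, 3, 7, 15]; box-tests=9; leaf-entries=3; first=miss

== RESULT ==
9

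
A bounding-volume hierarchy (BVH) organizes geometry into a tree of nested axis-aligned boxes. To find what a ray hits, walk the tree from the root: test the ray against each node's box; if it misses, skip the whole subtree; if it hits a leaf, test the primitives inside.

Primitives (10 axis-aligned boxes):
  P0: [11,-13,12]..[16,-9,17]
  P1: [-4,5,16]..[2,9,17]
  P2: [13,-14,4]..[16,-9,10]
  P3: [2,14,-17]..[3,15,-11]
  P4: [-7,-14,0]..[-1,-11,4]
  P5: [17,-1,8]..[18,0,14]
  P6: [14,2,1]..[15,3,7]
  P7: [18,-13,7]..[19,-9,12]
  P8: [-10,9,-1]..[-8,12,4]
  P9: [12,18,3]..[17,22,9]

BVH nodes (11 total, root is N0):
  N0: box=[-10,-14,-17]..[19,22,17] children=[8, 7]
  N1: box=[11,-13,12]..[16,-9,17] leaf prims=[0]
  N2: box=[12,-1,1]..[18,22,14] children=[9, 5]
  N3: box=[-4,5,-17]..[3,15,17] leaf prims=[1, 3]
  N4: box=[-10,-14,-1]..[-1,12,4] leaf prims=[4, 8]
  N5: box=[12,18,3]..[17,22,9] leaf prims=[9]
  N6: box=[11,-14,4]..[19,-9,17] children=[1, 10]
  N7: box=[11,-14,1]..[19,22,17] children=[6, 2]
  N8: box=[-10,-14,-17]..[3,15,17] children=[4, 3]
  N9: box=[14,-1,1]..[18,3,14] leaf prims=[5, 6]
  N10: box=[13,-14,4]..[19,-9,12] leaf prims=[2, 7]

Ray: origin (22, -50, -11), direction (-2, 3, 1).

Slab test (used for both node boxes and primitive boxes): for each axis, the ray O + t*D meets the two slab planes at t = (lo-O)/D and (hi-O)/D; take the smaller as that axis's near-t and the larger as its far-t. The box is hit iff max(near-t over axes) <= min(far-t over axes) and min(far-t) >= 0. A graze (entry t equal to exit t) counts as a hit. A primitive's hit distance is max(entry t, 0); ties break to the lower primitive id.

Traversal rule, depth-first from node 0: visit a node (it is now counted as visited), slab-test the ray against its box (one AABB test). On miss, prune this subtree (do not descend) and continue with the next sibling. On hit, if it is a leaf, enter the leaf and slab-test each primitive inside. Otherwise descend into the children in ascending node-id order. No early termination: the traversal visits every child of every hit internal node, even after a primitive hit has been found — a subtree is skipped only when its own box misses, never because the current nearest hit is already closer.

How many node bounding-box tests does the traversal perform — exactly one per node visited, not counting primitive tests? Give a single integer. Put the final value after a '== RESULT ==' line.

Trace the traversal:
N0 x:[3/2,16] y:[12,24] z:[-6,28] -> hit [12,16], descend [7, 8]
  N7 x:[3/2,11/2] y:[12,24] z:[12,28] -> miss, prune
  N8 x:[19/2,16] y:[12,65/3] z:[-6,28] -> hit [12,16], descend [3, 4]
    N3 x:[19/2,13] y:[55/3,65/3] z:[-6,28] -> miss, prune
    N4 x:[23/2,16] y:[12,62/3] z:[10,15] -> hit [12,15] leaf, test {P4@t=12, P8(miss)}

5 AABB tests over nodes [0, 7, 8, 3, 4]; 1 leaf entered; closest P4.

== RESULT ==
5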